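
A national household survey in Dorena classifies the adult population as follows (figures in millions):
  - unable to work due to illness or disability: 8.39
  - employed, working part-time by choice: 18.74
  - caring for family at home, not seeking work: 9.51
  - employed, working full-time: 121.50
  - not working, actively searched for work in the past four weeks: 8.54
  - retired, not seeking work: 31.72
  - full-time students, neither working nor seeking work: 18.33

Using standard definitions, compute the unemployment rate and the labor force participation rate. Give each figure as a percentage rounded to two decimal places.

Employed = 18.74 + 121.50 = 140.24 million.
Unemployed = 8.54 million.
Labor force = 140.24 + 8.54 = 148.78 million.
Not in labor force = 8.39 + 9.51 + 31.72 + 18.33 = 67.95 million (those not working and not actively searching are outside the labor force).
Civilian working-age population = 148.78 + 67.95 = 216.73 million.
Unemployment rate = 8.54 / 148.78 = 5.74%.
Labor force participation rate = 148.78 / 216.73 = 68.65%.

Unemployment rate ≈ 5.74%; labor force participation rate ≈ 68.65%.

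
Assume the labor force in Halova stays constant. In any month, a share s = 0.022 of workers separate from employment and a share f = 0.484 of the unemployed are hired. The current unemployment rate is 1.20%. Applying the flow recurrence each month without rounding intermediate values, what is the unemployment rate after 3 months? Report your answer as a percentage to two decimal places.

Unemployment rate after three months ≈ 3.97%.

With a fixed labor force, u_{t+1} = u_t + s·(1−u_t) − f·u_t = u_t·(1−s−f) + s.
Here 1−s−f = 0.494 and s = 0.022.
u_1 = 0.012000 × 0.494 + 0.022 = 0.027928.
u_2 = 0.027928 × 0.494 + 0.022 = 0.035796.
u_3 = 0.035796 × 0.494 + 0.022 = 0.039683.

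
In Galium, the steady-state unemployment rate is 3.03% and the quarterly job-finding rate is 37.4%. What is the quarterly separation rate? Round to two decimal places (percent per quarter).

From u* = s/(s+f): s = u·f/(1−u).
s = 0.0303 × 37.4 / (1 − 0.0303) = 1.1332 / 0.9697 ≈ 1.17% per quarter.

Separation rate ≈ 1.17% per quarter.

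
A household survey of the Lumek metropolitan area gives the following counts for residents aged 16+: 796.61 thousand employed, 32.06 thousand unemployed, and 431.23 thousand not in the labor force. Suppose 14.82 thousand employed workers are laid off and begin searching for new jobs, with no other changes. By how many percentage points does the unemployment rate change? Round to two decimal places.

The unemployment rate changes by +1.79 percentage points.

Initially, labor force = 796.61 + 32.06 = 828.67 thousand, so u = 32.06/828.67 = 3.87%.
After the change, employed falls and unemployed rises by 14.82; labor force unchanged → E = 781.79, U = 46.88, labor force = 828.67 thousand.
New unemployment rate = 46.88 / 828.67 = 5.66%.
Change = 5.66% − 3.87% = +1.79 percentage points.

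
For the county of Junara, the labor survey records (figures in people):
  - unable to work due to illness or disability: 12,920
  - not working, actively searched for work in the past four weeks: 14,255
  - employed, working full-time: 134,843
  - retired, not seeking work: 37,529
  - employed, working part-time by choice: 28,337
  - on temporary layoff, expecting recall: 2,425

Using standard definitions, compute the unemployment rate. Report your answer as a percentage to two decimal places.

Employed = 134,843 + 28,337 = 163,180.
Unemployed = 14,255 + 2,425 = 16,680 (jobless and actively searching, or on temporary layoff).
Labor force = 163,180 + 16,680 = 179,860.
Unemployment rate = 16,680 / 179,860 = 9.27%.

Unemployment rate ≈ 9.27%.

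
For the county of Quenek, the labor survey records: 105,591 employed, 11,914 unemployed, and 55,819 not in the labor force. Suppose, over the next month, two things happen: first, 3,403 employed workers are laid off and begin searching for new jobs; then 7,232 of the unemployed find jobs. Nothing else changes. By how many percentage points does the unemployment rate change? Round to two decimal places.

Initially, labor force = 105,591 + 11,914 = 117,505, so u = 11,914/117,505 = 10.14%.
After the first change, employed falls and unemployed rises by 3,403; labor force unchanged → E = 102,188, U = 15,317, labor force = 117,505.
After the second change, unemployed falls and employed rises by 7,232; labor force unchanged → E = 109,420, U = 8,085, labor force = 117,505.
New unemployment rate = 8,085 / 117,505 = 6.88%.
Change = 6.88% − 10.14% = −3.26 percentage points.

The unemployment rate changes by −3.26 percentage points.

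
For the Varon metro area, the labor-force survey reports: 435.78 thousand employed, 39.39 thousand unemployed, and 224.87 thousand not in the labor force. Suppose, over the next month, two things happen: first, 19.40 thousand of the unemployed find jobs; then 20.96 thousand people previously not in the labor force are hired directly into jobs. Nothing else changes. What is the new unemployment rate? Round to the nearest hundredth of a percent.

Initially, labor force = 435.78 + 39.39 = 475.17 thousand, so u = 39.39/475.17 = 8.29%.
After the first change, unemployed falls and employed rises by 19.40; labor force unchanged → E = 455.18, U = 19.99, labor force = 475.17 thousand.
After the second change, employed and labor force both rise by 20.96; unemployed unchanged → E = 476.14, U = 19.99, labor force = 496.13 thousand.
New unemployment rate = 19.99 / 496.13 = 4.03%.

New unemployment rate ≈ 4.03%.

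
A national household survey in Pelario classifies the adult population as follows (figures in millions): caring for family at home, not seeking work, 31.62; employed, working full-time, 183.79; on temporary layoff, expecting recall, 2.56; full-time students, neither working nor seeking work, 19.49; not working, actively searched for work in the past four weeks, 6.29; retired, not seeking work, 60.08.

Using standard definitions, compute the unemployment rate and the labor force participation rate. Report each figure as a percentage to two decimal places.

Unemployment rate ≈ 4.59%; labor force participation rate ≈ 63.40%.

Employed = 183.79 million.
Unemployed = 2.56 + 6.29 = 8.85 million (jobless and actively searching, or on temporary layoff).
Labor force = 183.79 + 8.85 = 192.64 million.
Not in labor force = 31.62 + 19.49 + 60.08 = 111.19 million (those not working and not actively searching are outside the labor force).
Civilian working-age population = 192.64 + 111.19 = 303.83 million.
Unemployment rate = 8.85 / 192.64 = 4.59%.
Labor force participation rate = 192.64 / 303.83 = 63.40%.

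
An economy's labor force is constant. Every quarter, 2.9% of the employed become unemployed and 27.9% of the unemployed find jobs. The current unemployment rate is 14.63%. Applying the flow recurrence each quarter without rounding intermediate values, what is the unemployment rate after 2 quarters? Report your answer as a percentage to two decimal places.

With a fixed labor force, u_{t+1} = u_t + s·(1−u_t) − f·u_t = u_t·(1−s−f) + s.
Here 1−s−f = 0.692 and s = 0.029.
u_1 = 0.146300 × 0.692 + 0.029 = 0.130240.
u_2 = 0.130240 × 0.692 + 0.029 = 0.119126.

Unemployment rate after two quarters ≈ 11.91%.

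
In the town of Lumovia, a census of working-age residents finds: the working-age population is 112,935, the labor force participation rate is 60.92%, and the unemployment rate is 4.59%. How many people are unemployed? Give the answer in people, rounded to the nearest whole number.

Labor force = 0.6092 × 112,935 = 68,800.
Unemployed = 0.0459 × 68,800 ≈ 3,158.

About 3,158 are unemployed.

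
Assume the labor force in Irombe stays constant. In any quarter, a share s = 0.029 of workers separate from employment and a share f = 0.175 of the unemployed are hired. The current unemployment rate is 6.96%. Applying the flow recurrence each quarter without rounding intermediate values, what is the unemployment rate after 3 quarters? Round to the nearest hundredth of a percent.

With a fixed labor force, u_{t+1} = u_t + s·(1−u_t) − f·u_t = u_t·(1−s−f) + s.
Here 1−s−f = 0.796 and s = 0.029.
u_1 = 0.069600 × 0.796 + 0.029 = 0.084402.
u_2 = 0.084402 × 0.796 + 0.029 = 0.096184.
u_3 = 0.096184 × 0.796 + 0.029 = 0.105562.

Unemployment rate after three quarters ≈ 10.56%.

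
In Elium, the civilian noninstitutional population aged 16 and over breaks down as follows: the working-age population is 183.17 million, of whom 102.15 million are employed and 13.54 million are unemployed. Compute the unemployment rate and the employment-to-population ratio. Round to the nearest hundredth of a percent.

Unemployment rate ≈ 11.70%; employment-population ratio ≈ 55.77%.

Labor force = employed + unemployed = 102.15 + 13.54 = 115.69 million.
Unemployment rate = 13.54 / 115.69 = 11.70%.
Employment-population ratio = 102.15 / 183.17 = 55.77%.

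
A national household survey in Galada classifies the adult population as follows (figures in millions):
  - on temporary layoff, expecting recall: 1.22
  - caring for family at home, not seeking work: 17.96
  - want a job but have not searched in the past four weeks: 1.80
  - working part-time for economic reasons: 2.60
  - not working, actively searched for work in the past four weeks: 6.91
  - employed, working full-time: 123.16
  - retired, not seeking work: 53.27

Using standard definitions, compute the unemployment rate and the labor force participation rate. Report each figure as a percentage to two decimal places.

Employed = 2.60 + 123.16 = 125.76 million (anyone who worked, including part-time for economic reasons, counts as employed).
Unemployed = 1.22 + 6.91 = 8.13 million (jobless and actively searching, or on temporary layoff).
Labor force = 125.76 + 8.13 = 133.89 million.
Not in labor force = 17.96 + 1.80 + 53.27 = 73.03 million (those not working and not actively searching are outside the labor force — including those who want a job but have given up searching).
Civilian working-age population = 133.89 + 73.03 = 206.92 million.
Unemployment rate = 8.13 / 133.89 = 6.07%.
Labor force participation rate = 133.89 / 206.92 = 64.71%.

Unemployment rate ≈ 6.07%; labor force participation rate ≈ 64.71%.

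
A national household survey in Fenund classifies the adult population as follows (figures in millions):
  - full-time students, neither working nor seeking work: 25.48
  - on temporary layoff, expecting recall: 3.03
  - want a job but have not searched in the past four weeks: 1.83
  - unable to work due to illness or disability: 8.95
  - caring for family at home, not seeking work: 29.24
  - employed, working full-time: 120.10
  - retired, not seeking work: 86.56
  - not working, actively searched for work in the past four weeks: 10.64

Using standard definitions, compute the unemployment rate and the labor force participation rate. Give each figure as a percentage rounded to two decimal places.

Unemployment rate ≈ 10.22%; labor force participation rate ≈ 46.80%.

Employed = 120.10 million.
Unemployed = 3.03 + 10.64 = 13.67 million (jobless and actively searching, or on temporary layoff).
Labor force = 120.10 + 13.67 = 133.77 million.
Not in labor force = 25.48 + 1.83 + 8.95 + 29.24 + 86.56 = 152.06 million (those not working and not actively searching are outside the labor force — including those who want a job but have given up searching).
Civilian working-age population = 133.77 + 152.06 = 285.83 million.
Unemployment rate = 13.67 / 133.77 = 10.22%.
Labor force participation rate = 133.77 / 285.83 = 46.80%.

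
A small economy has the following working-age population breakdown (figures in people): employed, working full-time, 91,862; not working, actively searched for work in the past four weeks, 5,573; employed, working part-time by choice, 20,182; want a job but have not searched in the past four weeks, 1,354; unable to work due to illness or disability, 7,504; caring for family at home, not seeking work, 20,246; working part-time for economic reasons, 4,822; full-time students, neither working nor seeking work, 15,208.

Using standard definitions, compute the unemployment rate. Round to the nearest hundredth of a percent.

Employed = 91,862 + 20,182 + 4,822 = 116,866 (anyone who worked, including part-time for economic reasons, counts as employed).
Unemployed = 5,573.
Labor force = 116,866 + 5,573 = 122,439.
Unemployment rate = 5,573 / 122,439 = 4.55%.

Unemployment rate ≈ 4.55%.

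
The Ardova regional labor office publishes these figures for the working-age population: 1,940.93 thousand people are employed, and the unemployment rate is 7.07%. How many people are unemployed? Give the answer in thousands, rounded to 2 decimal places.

Let U be the number unemployed. The labor force is E + U, and U/(E+U) = 0.0707.
So U = 0.0707 × 1,940.93 / (1 − 0.0707) = 137.2238 / 0.9293 ≈ 147.66 thousand.

About 147.66 thousand are unemployed.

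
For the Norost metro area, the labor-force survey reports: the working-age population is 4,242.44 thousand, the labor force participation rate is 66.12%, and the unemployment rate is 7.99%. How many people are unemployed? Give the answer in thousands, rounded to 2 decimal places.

Labor force = 0.6612 × 4,242.44 = 2,805.10 thousand.
Unemployed = 0.0799 × 2,805.10 ≈ 224.13 thousand.

About 224.13 thousand are unemployed.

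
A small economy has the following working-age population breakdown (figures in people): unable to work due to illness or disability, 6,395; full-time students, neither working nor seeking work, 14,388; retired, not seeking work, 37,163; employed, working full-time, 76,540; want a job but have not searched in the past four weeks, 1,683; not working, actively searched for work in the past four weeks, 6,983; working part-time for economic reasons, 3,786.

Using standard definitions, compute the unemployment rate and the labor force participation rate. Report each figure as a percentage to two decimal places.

Employed = 76,540 + 3,786 = 80,326 (anyone who worked, including part-time for economic reasons, counts as employed).
Unemployed = 6,983.
Labor force = 80,326 + 6,983 = 87,309.
Not in labor force = 6,395 + 14,388 + 37,163 + 1,683 = 59,629 (those not working and not actively searching are outside the labor force — including those who want a job but have given up searching).
Civilian working-age population = 87,309 + 59,629 = 146,938.
Unemployment rate = 6,983 / 87,309 = 8.00%.
Labor force participation rate = 87,309 / 146,938 = 59.42%.

Unemployment rate ≈ 8.00%; labor force participation rate ≈ 59.42%.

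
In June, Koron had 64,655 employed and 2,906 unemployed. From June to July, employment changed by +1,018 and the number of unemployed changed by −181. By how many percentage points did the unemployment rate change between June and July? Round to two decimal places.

June: labor force = 64,655 + 2,906 = 67,561; u = 2,906/67,561 = 4.30%.
July: labor force = 65,673 + 2,725 = 68,398; u = 2,725/68,398 = 3.98%.
Change = 3.98% − 4.30% = −0.32 pp.

The unemployment rate changed by −0.32 percentage points.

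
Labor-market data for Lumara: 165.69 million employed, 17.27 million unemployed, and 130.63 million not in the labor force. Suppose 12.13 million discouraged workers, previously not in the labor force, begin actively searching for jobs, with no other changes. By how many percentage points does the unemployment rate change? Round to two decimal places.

Initially, labor force = 165.69 + 17.27 = 182.96 million, so u = 17.27/182.96 = 9.44%.
After the change, unemployed and labor force both rise by 12.13 → E = 165.69, U = 29.40, labor force = 195.09 million.
New unemployment rate = 29.40 / 195.09 = 15.07%.
Change = 15.07% − 9.44% = +5.63 percentage points.

The unemployment rate changes by +5.63 percentage points.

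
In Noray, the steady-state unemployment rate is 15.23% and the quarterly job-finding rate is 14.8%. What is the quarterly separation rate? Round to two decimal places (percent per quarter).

Separation rate ≈ 2.66% per quarter.

From u* = s/(s+f): s = u·f/(1−u).
s = 0.1523 × 14.8 / (1 − 0.1523) = 2.2540 / 0.8477 ≈ 2.66% per quarter.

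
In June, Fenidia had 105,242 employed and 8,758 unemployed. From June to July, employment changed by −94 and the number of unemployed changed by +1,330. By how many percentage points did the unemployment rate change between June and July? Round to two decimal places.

The unemployment rate changed by +1.07 percentage points.

June: labor force = 105,242 + 8,758 = 114,000; u = 8,758/114,000 = 7.68%.
July: labor force = 105,148 + 10,088 = 115,236; u = 10,088/115,236 = 8.75%.
Change = 8.75% − 7.68% = +1.07 pp.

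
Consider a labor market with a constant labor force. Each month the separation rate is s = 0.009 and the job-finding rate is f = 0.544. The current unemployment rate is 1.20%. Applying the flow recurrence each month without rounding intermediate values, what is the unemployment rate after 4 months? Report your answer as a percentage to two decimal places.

With a fixed labor force, u_{t+1} = u_t + s·(1−u_t) − f·u_t = u_t·(1−s−f) + s.
Here 1−s−f = 0.447 and s = 0.009.
u_1 = 0.012000 × 0.447 + 0.009 = 0.014364.
u_2 = 0.014364 × 0.447 + 0.009 = 0.015421.
u_3 = 0.015421 × 0.447 + 0.009 = 0.015893.
u_4 = 0.015893 × 0.447 + 0.009 = 0.016104.

Unemployment rate after four months ≈ 1.61%.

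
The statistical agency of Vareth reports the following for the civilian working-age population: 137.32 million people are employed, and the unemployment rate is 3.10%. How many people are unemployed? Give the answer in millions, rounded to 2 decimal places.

Let U be the number unemployed. The labor force is E + U, and U/(E+U) = 0.0310.
So U = 0.0310 × 137.32 / (1 − 0.0310) = 4.2569 / 0.9690 ≈ 4.39 million.

About 4.39 million are unemployed.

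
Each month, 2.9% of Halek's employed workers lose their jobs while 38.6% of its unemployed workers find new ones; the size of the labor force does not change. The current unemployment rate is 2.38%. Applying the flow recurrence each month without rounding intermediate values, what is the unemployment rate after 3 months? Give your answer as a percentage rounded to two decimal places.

Unemployment rate after three months ≈ 6.07%.

With a fixed labor force, u_{t+1} = u_t + s·(1−u_t) − f·u_t = u_t·(1−s−f) + s.
Here 1−s−f = 0.585 and s = 0.029.
u_1 = 0.023800 × 0.585 + 0.029 = 0.042923.
u_2 = 0.042923 × 0.585 + 0.029 = 0.054110.
u_3 = 0.054110 × 0.585 + 0.029 = 0.060654.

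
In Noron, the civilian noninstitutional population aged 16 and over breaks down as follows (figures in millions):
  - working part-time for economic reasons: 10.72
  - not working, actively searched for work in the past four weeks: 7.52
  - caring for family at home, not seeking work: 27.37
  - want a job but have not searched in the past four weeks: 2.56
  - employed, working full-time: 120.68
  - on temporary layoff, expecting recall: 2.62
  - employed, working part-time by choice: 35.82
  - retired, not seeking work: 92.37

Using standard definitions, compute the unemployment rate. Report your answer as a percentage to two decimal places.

Employed = 10.72 + 120.68 + 35.82 = 167.22 million (anyone who worked, including part-time for economic reasons, counts as employed).
Unemployed = 7.52 + 2.62 = 10.14 million (jobless and actively searching, or on temporary layoff).
Labor force = 167.22 + 10.14 = 177.36 million.
Unemployment rate = 10.14 / 177.36 = 5.72%.

Unemployment rate ≈ 5.72%.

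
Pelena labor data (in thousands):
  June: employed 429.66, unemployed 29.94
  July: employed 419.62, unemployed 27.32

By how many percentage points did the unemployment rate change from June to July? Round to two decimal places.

June: labor force = 429.66 + 29.94 = 459.60; u = 29.94/459.60 = 6.51%.
July: labor force = 419.62 + 27.32 = 446.94; u = 27.32/446.94 = 6.11%.
Change = 6.11% − 6.51% = −0.40 pp.

The unemployment rate changed by −0.40 percentage points.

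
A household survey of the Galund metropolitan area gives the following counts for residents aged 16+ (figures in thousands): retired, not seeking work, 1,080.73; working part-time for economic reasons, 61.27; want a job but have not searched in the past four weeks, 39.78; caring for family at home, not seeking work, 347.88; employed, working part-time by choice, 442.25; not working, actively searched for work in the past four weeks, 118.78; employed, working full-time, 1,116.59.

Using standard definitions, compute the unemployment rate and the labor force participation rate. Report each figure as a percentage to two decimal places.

Unemployment rate ≈ 6.83%; labor force participation rate ≈ 54.22%.

Employed = 61.27 + 442.25 + 1,116.59 = 1,620.11 thousand (anyone who worked, including part-time for economic reasons, counts as employed).
Unemployed = 118.78 thousand.
Labor force = 1,620.11 + 118.78 = 1,738.89 thousand.
Not in labor force = 1,080.73 + 39.78 + 347.88 = 1,468.39 thousand (those not working and not actively searching are outside the labor force — including those who want a job but have given up searching).
Civilian working-age population = 1,738.89 + 1,468.39 = 3,207.28 thousand.
Unemployment rate = 118.78 / 1,738.89 = 6.83%.
Labor force participation rate = 1,738.89 / 3,207.28 = 54.22%.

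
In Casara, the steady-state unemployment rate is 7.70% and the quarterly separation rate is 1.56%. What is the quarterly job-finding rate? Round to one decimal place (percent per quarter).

From u* = s/(s+f): f = s·(1−u)/u.
f = 1.56 × (1 − 0.0770) / 0.0770 = 1.4399 / 0.0770 ≈ 18.7% per quarter.

Job-finding rate ≈ 18.7% per quarter.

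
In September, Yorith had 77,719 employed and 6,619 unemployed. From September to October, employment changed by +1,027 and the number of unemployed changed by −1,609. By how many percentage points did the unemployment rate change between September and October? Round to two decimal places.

The unemployment rate changed by −1.87 percentage points.

September: labor force = 77,719 + 6,619 = 84,338; u = 6,619/84,338 = 7.85%.
October: labor force = 78,746 + 5,010 = 83,756; u = 5,010/83,756 = 5.98%.
Change = 5.98% − 7.85% = −1.87 pp.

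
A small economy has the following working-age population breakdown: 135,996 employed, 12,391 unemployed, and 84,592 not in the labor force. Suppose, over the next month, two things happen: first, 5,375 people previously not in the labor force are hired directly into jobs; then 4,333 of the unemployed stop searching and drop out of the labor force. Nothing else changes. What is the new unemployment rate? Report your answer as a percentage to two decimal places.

Initially, labor force = 135,996 + 12,391 = 148,387, so u = 12,391/148,387 = 8.35%.
After the first change, employed and labor force both rise by 5,375; unemployed unchanged → E = 141,371, U = 12,391, labor force = 153,762.
After the second change, unemployed and labor force both fall by 4,333 → E = 141,371, U = 8,058, labor force = 149,429.
New unemployment rate = 8,058 / 149,429 = 5.39%.

New unemployment rate ≈ 5.39%.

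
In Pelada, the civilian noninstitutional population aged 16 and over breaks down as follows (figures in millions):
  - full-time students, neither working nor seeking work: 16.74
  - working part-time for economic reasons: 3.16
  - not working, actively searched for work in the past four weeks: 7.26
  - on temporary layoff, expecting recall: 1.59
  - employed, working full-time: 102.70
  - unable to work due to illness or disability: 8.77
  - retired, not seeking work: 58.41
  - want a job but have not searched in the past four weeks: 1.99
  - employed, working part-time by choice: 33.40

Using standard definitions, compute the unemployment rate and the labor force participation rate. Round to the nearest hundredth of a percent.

Unemployment rate ≈ 5.98%; labor force participation rate ≈ 63.29%.

Employed = 3.16 + 102.70 + 33.40 = 139.26 million (anyone who worked, including part-time for economic reasons, counts as employed).
Unemployed = 7.26 + 1.59 = 8.85 million (jobless and actively searching, or on temporary layoff).
Labor force = 139.26 + 8.85 = 148.11 million.
Not in labor force = 16.74 + 8.77 + 58.41 + 1.99 = 85.91 million (those not working and not actively searching are outside the labor force — including those who want a job but have given up searching).
Civilian working-age population = 148.11 + 85.91 = 234.02 million.
Unemployment rate = 8.85 / 148.11 = 5.98%.
Labor force participation rate = 148.11 / 234.02 = 63.29%.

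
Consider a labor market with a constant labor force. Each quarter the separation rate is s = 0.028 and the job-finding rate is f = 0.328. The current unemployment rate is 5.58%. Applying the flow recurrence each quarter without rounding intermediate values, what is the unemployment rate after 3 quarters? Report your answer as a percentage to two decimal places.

With a fixed labor force, u_{t+1} = u_t + s·(1−u_t) − f·u_t = u_t·(1−s−f) + s.
Here 1−s−f = 0.644 and s = 0.028.
u_1 = 0.055800 × 0.644 + 0.028 = 0.063935.
u_2 = 0.063935 × 0.644 + 0.028 = 0.069174.
u_3 = 0.069174 × 0.644 + 0.028 = 0.072548.

Unemployment rate after three quarters ≈ 7.25%.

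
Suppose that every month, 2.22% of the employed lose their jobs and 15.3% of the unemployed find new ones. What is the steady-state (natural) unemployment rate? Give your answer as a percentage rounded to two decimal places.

Steady-state unemployment rate ≈ 12.67%.

At steady state the flows balance: s·E = f·U, so U/(E+U) = s/(s+f).
u* = 2.22 / (2.22 + 15.3) = 2.22 / 17.52 = 12.67%.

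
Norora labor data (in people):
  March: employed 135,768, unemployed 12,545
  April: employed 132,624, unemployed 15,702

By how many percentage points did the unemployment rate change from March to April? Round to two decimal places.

March: labor force = 135,768 + 12,545 = 148,313; u = 12,545/148,313 = 8.46%.
April: labor force = 132,624 + 15,702 = 148,326; u = 15,702/148,326 = 10.59%.
Change = 10.59% − 8.46% = +2.13 pp.

The unemployment rate changed by +2.13 percentage points.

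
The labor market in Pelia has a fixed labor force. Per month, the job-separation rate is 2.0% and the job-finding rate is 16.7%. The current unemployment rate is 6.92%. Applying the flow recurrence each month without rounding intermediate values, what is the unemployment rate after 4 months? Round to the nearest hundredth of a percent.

With a fixed labor force, u_{t+1} = u_t + s·(1−u_t) − f·u_t = u_t·(1−s−f) + s.
Here 1−s−f = 0.813 and s = 0.020.
u_1 = 0.069200 × 0.813 + 0.020 = 0.076260.
u_2 = 0.076260 × 0.813 + 0.020 = 0.081999.
u_3 = 0.081999 × 0.813 + 0.020 = 0.086665.
u_4 = 0.086665 × 0.813 + 0.020 = 0.090459.

Unemployment rate after four months ≈ 9.05%.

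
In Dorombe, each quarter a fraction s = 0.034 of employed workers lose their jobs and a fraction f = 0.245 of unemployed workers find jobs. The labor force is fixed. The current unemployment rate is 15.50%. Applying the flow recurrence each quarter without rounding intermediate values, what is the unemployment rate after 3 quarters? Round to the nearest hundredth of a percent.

With a fixed labor force, u_{t+1} = u_t + s·(1−u_t) − f·u_t = u_t·(1−s−f) + s.
Here 1−s−f = 0.721 and s = 0.034.
u_1 = 0.155000 × 0.721 + 0.034 = 0.145755.
u_2 = 0.145755 × 0.721 + 0.034 = 0.139089.
u_3 = 0.139089 × 0.721 + 0.034 = 0.134283.

Unemployment rate after three quarters ≈ 13.43%.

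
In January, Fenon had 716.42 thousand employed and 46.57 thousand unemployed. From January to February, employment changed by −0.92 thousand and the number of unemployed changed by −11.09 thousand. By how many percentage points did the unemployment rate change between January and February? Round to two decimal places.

January: labor force = 716.42 + 46.57 = 762.99; u = 46.57/762.99 = 6.10%.
February: labor force = 715.50 + 35.48 = 750.98; u = 35.48/750.98 = 4.72%.
Change = 4.72% − 6.10% = −1.38 pp.

The unemployment rate changed by −1.38 percentage points.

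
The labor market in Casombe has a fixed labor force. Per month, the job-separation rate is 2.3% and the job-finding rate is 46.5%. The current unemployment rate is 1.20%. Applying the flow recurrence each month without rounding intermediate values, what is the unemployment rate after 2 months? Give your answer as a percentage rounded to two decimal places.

With a fixed labor force, u_{t+1} = u_t + s·(1−u_t) − f·u_t = u_t·(1−s−f) + s.
Here 1−s−f = 0.512 and s = 0.023.
u_1 = 0.012000 × 0.512 + 0.023 = 0.029144.
u_2 = 0.029144 × 0.512 + 0.023 = 0.037922.

Unemployment rate after two months ≈ 3.79%.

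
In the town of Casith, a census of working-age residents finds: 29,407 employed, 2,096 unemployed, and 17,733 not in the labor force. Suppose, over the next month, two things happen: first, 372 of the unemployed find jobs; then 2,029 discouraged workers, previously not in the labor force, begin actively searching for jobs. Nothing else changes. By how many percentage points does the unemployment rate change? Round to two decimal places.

The unemployment rate changes by +4.54 percentage points.

Initially, labor force = 29,407 + 2,096 = 31,503, so u = 2,096/31,503 = 6.65%.
After the first change, unemployed falls and employed rises by 372; labor force unchanged → E = 29,779, U = 1,724, labor force = 31,503.
After the second change, unemployed and labor force both rise by 2,029 → E = 29,779, U = 3,753, labor force = 33,532.
New unemployment rate = 3,753 / 33,532 = 11.19%.
Change = 11.19% − 6.65% = +4.54 percentage points.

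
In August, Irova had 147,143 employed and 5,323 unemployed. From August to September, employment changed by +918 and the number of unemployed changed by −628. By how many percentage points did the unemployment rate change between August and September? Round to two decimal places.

August: labor force = 147,143 + 5,323 = 152,466; u = 5,323/152,466 = 3.49%.
September: labor force = 148,061 + 4,695 = 152,756; u = 4,695/152,756 = 3.07%.
Change = 3.07% − 3.49% = −0.42 pp.

The unemployment rate changed by −0.42 percentage points.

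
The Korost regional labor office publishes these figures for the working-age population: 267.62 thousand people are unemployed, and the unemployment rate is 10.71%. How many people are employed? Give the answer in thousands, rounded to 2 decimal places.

About 2,231.17 thousand are employed.

Labor force = U / u = 267.62 / 0.1071 ≈ 2,498.79 thousand.
Employed = labor force − unemployed = 2,498.79 − 267.62 = 2,231.17 thousand.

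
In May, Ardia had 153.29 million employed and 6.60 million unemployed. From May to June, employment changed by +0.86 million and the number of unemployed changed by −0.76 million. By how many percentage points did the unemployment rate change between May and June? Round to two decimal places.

May: labor force = 153.29 + 6.60 = 159.89; u = 6.60/159.89 = 4.13%.
June: labor force = 154.15 + 5.84 = 159.99; u = 5.84/159.99 = 3.65%.
Change = 3.65% − 4.13% = −0.48 pp.

The unemployment rate changed by −0.48 percentage points.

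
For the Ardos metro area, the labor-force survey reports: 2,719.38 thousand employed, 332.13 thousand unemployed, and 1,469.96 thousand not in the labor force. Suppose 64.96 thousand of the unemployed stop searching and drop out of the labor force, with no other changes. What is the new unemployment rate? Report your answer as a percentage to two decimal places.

New unemployment rate ≈ 8.95%.

Initially, labor force = 2,719.38 + 332.13 = 3,051.51 thousand, so u = 332.13/3,051.51 = 10.88%.
After the change, unemployed and labor force both fall by 64.96 → E = 2,719.38, U = 267.17, labor force = 2,986.55 thousand.
New unemployment rate = 267.17 / 2,986.55 = 8.95%.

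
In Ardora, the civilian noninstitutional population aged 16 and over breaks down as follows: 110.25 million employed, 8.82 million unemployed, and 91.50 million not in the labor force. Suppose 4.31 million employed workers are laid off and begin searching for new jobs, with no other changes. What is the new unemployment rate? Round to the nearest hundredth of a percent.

New unemployment rate ≈ 11.03%.

Initially, labor force = 110.25 + 8.82 = 119.07 million, so u = 8.82/119.07 = 7.41%.
After the change, employed falls and unemployed rises by 4.31; labor force unchanged → E = 105.94, U = 13.13, labor force = 119.07 million.
New unemployment rate = 13.13 / 119.07 = 11.03%.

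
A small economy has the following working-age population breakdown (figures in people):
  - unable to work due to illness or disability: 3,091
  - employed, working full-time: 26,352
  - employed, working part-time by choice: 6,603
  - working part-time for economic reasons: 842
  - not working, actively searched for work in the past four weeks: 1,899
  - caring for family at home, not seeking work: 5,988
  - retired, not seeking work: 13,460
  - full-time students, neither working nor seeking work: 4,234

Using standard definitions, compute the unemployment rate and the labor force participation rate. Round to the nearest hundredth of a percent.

Employed = 26,352 + 6,603 + 842 = 33,797 (anyone who worked, including part-time for economic reasons, counts as employed).
Unemployed = 1,899.
Labor force = 33,797 + 1,899 = 35,696.
Not in labor force = 3,091 + 5,988 + 13,460 + 4,234 = 26,773 (those not working and not actively searching are outside the labor force).
Civilian working-age population = 35,696 + 26,773 = 62,469.
Unemployment rate = 1,899 / 35,696 = 5.32%.
Labor force participation rate = 35,696 / 62,469 = 57.14%.

Unemployment rate ≈ 5.32%; labor force participation rate ≈ 57.14%.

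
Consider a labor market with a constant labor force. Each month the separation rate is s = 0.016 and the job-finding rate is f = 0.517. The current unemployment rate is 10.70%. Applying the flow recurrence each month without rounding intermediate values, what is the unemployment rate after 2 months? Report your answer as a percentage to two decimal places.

Unemployment rate after two months ≈ 4.68%.

With a fixed labor force, u_{t+1} = u_t + s·(1−u_t) − f·u_t = u_t·(1−s−f) + s.
Here 1−s−f = 0.467 and s = 0.016.
u_1 = 0.107000 × 0.467 + 0.016 = 0.065969.
u_2 = 0.065969 × 0.467 + 0.016 = 0.046808.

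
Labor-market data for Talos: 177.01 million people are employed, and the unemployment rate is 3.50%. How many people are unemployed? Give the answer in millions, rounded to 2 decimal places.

About 6.42 million are unemployed.

Let U be the number unemployed. The labor force is E + U, and U/(E+U) = 0.0350.
So U = 0.0350 × 177.01 / (1 − 0.0350) = 6.1954 / 0.9650 ≈ 6.42 million.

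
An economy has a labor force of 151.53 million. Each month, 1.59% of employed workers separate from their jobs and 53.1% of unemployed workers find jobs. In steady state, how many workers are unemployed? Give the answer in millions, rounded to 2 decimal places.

About 4.41 million are unemployed in steady state.

Steady-state unemployment rate u* = s/(s+f) = 1.59/(1.59+53.1) = 0.029073.
Unemployed = u* × labor force = 0.029073 × 151.53 ≈ 4.41 million.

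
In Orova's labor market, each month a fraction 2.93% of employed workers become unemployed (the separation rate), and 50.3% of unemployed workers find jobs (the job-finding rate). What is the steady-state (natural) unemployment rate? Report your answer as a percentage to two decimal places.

At steady state the flows balance: s·E = f·U, so U/(E+U) = s/(s+f).
u* = 2.93 / (2.93 + 50.3) = 2.93 / 53.23 = 5.50%.

Steady-state unemployment rate ≈ 5.50%.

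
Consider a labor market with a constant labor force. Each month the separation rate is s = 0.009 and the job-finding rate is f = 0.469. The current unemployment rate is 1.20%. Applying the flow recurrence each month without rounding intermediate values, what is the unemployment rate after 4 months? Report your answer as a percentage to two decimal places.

Unemployment rate after four months ≈ 1.83%.

With a fixed labor force, u_{t+1} = u_t + s·(1−u_t) − f·u_t = u_t·(1−s−f) + s.
Here 1−s−f = 0.522 and s = 0.009.
u_1 = 0.012000 × 0.522 + 0.009 = 0.015264.
u_2 = 0.015264 × 0.522 + 0.009 = 0.016968.
u_3 = 0.016968 × 0.522 + 0.009 = 0.017857.
u_4 = 0.017857 × 0.522 + 0.009 = 0.018321.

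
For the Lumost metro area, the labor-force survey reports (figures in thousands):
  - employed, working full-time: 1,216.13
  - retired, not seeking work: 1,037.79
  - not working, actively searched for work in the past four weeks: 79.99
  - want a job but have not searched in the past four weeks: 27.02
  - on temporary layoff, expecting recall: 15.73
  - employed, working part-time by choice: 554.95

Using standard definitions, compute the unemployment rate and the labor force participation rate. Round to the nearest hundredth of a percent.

Employed = 1,216.13 + 554.95 = 1,771.08 thousand.
Unemployed = 79.99 + 15.73 = 95.72 thousand (jobless and actively searching, or on temporary layoff).
Labor force = 1,771.08 + 95.72 = 1,866.80 thousand.
Not in labor force = 1,037.79 + 27.02 = 1,064.81 thousand (those not working and not actively searching are outside the labor force — including those who want a job but have given up searching).
Civilian working-age population = 1,866.80 + 1,064.81 = 2,931.61 thousand.
Unemployment rate = 95.72 / 1,866.80 = 5.13%.
Labor force participation rate = 1,866.80 / 2,931.61 = 63.68%.

Unemployment rate ≈ 5.13%; labor force participation rate ≈ 63.68%.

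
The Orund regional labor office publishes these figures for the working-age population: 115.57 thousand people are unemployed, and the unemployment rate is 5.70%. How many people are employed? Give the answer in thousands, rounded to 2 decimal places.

About 1,911.97 thousand are employed.

Labor force = U / u = 115.57 / 0.0570 ≈ 2,027.54 thousand.
Employed = labor force − unemployed = 2,027.54 − 115.57 = 1,911.97 thousand.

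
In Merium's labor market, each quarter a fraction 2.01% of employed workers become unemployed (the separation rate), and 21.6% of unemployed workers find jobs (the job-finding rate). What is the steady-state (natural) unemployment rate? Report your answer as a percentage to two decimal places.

Steady-state unemployment rate ≈ 8.51%.

At steady state the flows balance: s·E = f·U, so U/(E+U) = s/(s+f).
u* = 2.01 / (2.01 + 21.6) = 2.01 / 23.61 = 8.51%.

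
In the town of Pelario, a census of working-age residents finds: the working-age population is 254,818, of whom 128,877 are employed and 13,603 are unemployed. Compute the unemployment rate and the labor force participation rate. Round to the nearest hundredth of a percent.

Unemployment rate ≈ 9.55%; labor force participation rate ≈ 55.91%.

Labor force = employed + unemployed = 128,877 + 13,603 = 142,480.
Unemployment rate = 13,603 / 142,480 = 9.55%.
Labor force participation rate = 142,480 / 254,818 = 55.91%.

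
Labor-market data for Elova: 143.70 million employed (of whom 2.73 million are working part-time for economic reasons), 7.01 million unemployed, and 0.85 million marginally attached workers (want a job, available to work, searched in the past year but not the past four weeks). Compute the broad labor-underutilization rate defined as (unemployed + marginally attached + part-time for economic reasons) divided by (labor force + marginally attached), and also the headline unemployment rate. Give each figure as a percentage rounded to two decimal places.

Broad underutilization rate ≈ 6.99%; headline unemployment rate ≈ 4.65%.

Labor force = 143.70 + 7.01 = 150.71 million.
Numerator = 7.01 + 0.85 + 2.73 = 10.59 million.
Denominator = 150.71 + 0.85 = 151.56 million.
Broad rate = 10.59 / 151.56 = 6.99%.
Headline unemployment rate = 7.01 / 150.71 = 4.65%.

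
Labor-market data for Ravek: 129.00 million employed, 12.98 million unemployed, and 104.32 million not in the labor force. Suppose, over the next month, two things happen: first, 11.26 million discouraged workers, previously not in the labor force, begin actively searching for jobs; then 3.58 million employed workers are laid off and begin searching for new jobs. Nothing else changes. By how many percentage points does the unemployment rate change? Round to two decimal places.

The unemployment rate changes by +9.01 percentage points.

Initially, labor force = 129.00 + 12.98 = 141.98 million, so u = 12.98/141.98 = 9.14%.
After the first change, unemployed and labor force both rise by 11.26 → E = 129.00, U = 24.24, labor force = 153.24 million.
After the second change, employed falls and unemployed rises by 3.58; labor force unchanged → E = 125.42, U = 27.82, labor force = 153.24 million.
New unemployment rate = 27.82 / 153.24 = 18.15%.
Change = 18.15% − 9.14% = +9.01 percentage points.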